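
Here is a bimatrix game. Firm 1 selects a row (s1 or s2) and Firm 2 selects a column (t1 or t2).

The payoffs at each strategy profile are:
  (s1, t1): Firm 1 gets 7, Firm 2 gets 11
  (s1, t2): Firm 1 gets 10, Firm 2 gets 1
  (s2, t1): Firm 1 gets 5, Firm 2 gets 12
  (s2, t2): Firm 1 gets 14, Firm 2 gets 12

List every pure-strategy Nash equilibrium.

(s1, t1) and (s2, t2)

(s1, t1): Firm 1 gets 7 ≥ 5 from s2, and Firm 2 gets 11 ≥ 1 from t2 — Nash equilibrium.
(s1, t2): Firm 1 prefers s2 (14 > 10); Firm 2 prefers t1 (11 > 1) — not an equilibrium.
(s2, t1): Firm 1 prefers s1 (7 > 5) — not an equilibrium.
(s2, t2): Firm 1 gets 14 ≥ 10 from s1, and Firm 2 gets 12 ≥ 12 from t1 — Nash equilibrium.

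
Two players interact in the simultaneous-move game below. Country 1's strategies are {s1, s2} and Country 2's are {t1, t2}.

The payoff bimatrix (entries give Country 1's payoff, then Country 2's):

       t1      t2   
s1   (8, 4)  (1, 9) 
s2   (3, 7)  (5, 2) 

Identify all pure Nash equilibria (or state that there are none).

none

(s1, t1): Country 2 prefers t2 (9 > 4) — not an equilibrium.
(s1, t2): Country 1 prefers s2 (5 > 1) — not an equilibrium.
(s2, t1): Country 1 prefers s1 (8 > 3) — not an equilibrium.
(s2, t2): Country 2 prefers t1 (7 > 2) — not an equilibrium.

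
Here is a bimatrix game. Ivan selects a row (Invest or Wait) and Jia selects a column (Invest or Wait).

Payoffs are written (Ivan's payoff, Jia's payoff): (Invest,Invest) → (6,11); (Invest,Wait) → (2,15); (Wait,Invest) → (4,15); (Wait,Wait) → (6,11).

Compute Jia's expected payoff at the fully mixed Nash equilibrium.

First find p, the probability Ivan plays Invest, from Jia's indifference between Invest and Wait: 11p + 15(1−p) = 15p + 11(1−p), giving p = 1/2.
Since Jia is indifferent in equilibrium, Jia's expected payoff equals the payoff from either column against (1/2, 1/2). Using Invest: 11(1/2) + 15(1/2) = 13.

13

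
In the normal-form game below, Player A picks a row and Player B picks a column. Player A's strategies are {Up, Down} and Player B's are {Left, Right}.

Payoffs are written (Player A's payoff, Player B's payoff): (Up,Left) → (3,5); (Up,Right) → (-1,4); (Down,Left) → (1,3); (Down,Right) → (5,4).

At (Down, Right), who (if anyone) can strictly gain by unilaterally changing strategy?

Player A at (Down, Right) earns 5; deviating to Up yields -1 — not better.
Player B earns 4; deviating to Left yields 3 — not better.
Neither player can strictly improve; the profile is a Nash equilibrium.

Neither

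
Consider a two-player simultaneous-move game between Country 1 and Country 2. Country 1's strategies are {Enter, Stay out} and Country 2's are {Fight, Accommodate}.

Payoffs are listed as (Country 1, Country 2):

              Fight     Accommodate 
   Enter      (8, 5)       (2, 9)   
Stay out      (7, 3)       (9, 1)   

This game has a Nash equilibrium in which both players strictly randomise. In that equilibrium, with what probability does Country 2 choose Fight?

Let y be the probability that Country 2 plays Fight. In a completely mixed equilibrium, Country 1 must be indifferent between Enter and Stay out.
Country 1's expected payoff from Enter is 8y + 2(1−y); from Stay out it is 7y + 9(1−y).
Setting these equal: 6y + 2 = −2y + 9, so y = 7/8.

7/8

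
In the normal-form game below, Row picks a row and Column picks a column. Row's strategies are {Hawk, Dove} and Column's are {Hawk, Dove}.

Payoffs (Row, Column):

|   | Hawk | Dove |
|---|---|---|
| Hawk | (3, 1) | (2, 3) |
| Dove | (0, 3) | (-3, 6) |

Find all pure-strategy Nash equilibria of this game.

(Hawk, Dove)

(Hawk, Hawk): Column prefers Dove (3 > 1) — not an equilibrium.
(Hawk, Dove): Row gets 2 ≥ -3 from Dove, and Column gets 3 ≥ 1 from Hawk — Nash equilibrium.
(Dove, Hawk): Row prefers Hawk (3 > 0); Column prefers Dove (6 > 3) — not an equilibrium.
(Dove, Dove): Row prefers Hawk (2 > -3) — not an equilibrium.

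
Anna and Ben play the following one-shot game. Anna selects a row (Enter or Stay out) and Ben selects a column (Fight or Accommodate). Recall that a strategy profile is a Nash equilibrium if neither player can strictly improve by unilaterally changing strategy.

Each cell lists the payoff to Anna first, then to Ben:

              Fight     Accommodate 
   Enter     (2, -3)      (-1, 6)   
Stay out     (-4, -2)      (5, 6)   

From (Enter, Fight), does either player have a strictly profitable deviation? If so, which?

Ben

Anna at (Enter, Fight) earns 2; deviating to Stay out yields -4 — not better.
Ben earns -3; deviating to Accommodate yields 6 — a strict improvement.
Only Ben has a strictly profitable deviation.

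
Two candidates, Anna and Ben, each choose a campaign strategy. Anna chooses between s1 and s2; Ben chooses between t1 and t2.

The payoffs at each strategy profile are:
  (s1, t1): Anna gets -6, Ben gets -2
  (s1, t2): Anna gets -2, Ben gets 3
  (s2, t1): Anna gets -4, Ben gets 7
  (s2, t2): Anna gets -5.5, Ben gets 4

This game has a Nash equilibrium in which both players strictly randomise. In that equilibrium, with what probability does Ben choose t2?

4/11

Let c be the probability that Ben plays t1. In a completely mixed equilibrium, Anna must be indifferent between s1 and s2.
Anna's expected payoff from s1 is −6c − 2(1−c); from s2 it is −4c − 5.5(1−c).
Setting these equal: −4c − 2 = 1.5c − 5.5, so c = 7/11.
Therefore Ben plays t2 with probability 1 − 7/11 = 4/11.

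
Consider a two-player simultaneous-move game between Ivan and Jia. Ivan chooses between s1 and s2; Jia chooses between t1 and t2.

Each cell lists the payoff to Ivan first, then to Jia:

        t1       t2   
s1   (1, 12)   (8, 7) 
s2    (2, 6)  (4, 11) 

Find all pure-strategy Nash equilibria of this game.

(s1, t1): Ivan prefers s2 (2 > 1) — not an equilibrium.
(s1, t2): Jia prefers t1 (12 > 7) — not an equilibrium.
(s2, t1): Jia prefers t2 (11 > 6) — not an equilibrium.
(s2, t2): Ivan prefers s1 (8 > 4) — not an equilibrium.

none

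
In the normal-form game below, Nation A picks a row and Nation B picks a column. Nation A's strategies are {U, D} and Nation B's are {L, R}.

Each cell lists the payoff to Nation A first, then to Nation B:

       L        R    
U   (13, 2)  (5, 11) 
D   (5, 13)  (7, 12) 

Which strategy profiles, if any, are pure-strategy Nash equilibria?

none

(U, L): Nation B prefers R (11 > 2) — not an equilibrium.
(U, R): Nation A prefers D (7 > 5) — not an equilibrium.
(D, L): Nation A prefers U (13 > 5) — not an equilibrium.
(D, R): Nation B prefers L (13 > 12) — not an equilibrium.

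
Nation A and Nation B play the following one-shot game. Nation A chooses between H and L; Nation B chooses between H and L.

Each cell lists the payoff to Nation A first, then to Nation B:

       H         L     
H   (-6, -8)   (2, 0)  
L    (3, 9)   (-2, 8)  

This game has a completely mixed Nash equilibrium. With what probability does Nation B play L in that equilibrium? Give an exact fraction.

Let q be the probability that Nation B plays H. In a completely mixed equilibrium, Nation A must be indifferent between H and L.
Nation A's expected payoff from H is −6q + 2(1−q); from L it is 3q − 2(1−q).
Setting these equal: −8q + 2 = 5q − 2, so q = 4/13.
Therefore Nation B plays L with probability 1 − 4/13 = 9/13.

9/13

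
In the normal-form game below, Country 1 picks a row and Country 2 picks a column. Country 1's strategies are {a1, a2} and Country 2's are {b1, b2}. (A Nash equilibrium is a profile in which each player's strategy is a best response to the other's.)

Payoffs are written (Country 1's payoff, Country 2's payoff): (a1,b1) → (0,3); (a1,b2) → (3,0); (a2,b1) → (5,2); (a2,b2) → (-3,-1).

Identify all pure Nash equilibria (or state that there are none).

(a1, b1): Country 1 prefers a2 (5 > 0) — not an equilibrium.
(a1, b2): Country 2 prefers b1 (3 > 0) — not an equilibrium.
(a2, b1): Country 1 gets 5 ≥ 0 from a1, and Country 2 gets 2 ≥ -1 from b2 — Nash equilibrium.
(a2, b2): Country 1 prefers a1 (3 > -3); Country 2 prefers b1 (2 > -1) — not an equilibrium.

(a2, b1)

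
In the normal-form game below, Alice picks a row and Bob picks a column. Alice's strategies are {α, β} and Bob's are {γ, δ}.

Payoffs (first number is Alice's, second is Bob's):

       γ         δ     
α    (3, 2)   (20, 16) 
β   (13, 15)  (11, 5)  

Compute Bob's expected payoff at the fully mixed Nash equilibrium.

First find x, the probability Alice plays α, from Bob's indifference between γ and δ: 2x + 15(1−x) = 16x + 5(1−x), giving x = 5/12.
Since Bob is indifferent in equilibrium, Bob's expected payoff equals the payoff from either column against (5/12, 7/12). Using γ: 2(5/12) + 15(7/12) = 115/12.

115/12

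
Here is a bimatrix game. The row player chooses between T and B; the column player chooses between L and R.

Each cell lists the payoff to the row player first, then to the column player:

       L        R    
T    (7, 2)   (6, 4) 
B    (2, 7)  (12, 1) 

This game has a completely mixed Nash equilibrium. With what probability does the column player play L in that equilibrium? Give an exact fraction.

6/11

Let q be the probability that the column player plays L. In a completely mixed equilibrium, the row player must be indifferent between T and B.
The row player's expected payoff from T is 7q + 6(1−q); from B it is 2q + 12(1−q).
Setting these equal: q + 6 = −10q + 12, so q = 6/11.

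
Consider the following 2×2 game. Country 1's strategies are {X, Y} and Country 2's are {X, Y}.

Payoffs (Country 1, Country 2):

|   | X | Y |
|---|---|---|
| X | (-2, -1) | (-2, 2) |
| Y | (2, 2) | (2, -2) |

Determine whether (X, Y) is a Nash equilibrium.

At (X, Y), Country 1 earns -2; switching to Y would give 2, so Country 1 would deviate.
Country 2 earns 2; switching to X would give -1, so Country 2 has no profitable deviation.
Since at least one player can profitably deviate, this is not a Nash equilibrium.

No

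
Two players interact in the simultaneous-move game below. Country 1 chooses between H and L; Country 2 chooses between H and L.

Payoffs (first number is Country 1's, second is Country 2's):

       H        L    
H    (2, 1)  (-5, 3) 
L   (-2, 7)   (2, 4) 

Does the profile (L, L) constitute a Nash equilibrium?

At (L, L), Country 1 earns 2; switching to H would give -5, so Country 1 has no profitable deviation.
Country 2 earns 4; switching to H would give 7, so Country 2 would deviate.
Since at least one player can profitably deviate, this is not a Nash equilibrium.

No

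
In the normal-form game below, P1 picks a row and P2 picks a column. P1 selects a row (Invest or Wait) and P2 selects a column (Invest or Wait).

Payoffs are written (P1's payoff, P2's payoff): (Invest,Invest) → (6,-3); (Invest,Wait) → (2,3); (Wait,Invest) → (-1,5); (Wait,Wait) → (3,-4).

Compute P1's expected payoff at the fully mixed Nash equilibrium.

5/2

First find y, the probability P2 plays Invest, from P1's indifference between Invest and Wait: 6y + 2(1−y) = −y + 3(1−y), giving y = 1/8.
Since P1 is indifferent in equilibrium, P1's expected payoff equals the payoff from either row against (1/8, 7/8). Using Invest: 6(1/8) + 2(7/8) = 5/2.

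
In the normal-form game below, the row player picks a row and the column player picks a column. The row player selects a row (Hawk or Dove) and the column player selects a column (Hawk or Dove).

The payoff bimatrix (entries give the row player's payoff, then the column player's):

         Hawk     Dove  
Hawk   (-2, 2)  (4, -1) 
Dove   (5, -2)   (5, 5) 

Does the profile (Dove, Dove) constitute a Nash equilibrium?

Yes

At (Dove, Dove), the row player earns 5; switching to Hawk would give 4, so the row player has no profitable deviation.
The column player earns 5; switching to Hawk would give -2, so the column player has no profitable deviation.
Neither player can gain by a unilateral deviation, so this profile is a Nash equilibrium.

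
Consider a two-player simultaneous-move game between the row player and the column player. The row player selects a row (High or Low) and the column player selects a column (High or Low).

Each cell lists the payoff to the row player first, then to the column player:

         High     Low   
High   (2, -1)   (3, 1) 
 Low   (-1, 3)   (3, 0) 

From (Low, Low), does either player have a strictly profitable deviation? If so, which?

The row player at (Low, Low) earns 3; deviating to High yields 3 — not better.
The column player earns 0; deviating to High yields 3 — a strict improvement.
Only the column player has a strictly profitable deviation.

The column player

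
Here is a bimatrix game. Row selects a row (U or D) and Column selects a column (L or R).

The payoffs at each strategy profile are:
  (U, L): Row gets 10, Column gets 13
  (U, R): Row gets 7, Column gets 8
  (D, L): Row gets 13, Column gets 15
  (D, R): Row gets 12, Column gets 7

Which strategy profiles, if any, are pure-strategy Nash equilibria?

(D, L)

(U, L): Row prefers D (13 > 10) — not an equilibrium.
(U, R): Row prefers D (12 > 7); Column prefers L (13 > 8) — not an equilibrium.
(D, L): Row gets 13 ≥ 10 from U, and Column gets 15 ≥ 7 from R — Nash equilibrium.
(D, R): Column prefers L (15 > 7) — not an equilibrium.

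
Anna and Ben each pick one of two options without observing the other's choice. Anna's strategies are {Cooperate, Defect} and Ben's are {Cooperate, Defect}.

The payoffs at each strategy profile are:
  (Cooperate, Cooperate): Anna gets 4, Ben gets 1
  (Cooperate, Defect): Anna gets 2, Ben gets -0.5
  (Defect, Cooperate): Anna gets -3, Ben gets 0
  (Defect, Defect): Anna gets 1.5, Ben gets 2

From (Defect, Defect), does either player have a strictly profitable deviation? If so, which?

Anna at (Defect, Defect) earns 1.5; deviating to Cooperate yields 2 — a strict improvement.
Ben earns 2; deviating to Cooperate yields 0 — not better.
Only Anna has a strictly profitable deviation.

Anna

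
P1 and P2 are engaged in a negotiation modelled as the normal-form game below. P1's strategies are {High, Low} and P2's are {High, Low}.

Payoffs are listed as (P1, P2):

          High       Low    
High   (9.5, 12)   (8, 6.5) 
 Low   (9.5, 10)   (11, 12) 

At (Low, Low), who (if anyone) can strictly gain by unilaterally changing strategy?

Neither

P1 at (Low, Low) earns 11; deviating to High yields 8 — not better.
P2 earns 12; deviating to High yields 10 — not better.
Neither player can strictly improve; the profile is a Nash equilibrium.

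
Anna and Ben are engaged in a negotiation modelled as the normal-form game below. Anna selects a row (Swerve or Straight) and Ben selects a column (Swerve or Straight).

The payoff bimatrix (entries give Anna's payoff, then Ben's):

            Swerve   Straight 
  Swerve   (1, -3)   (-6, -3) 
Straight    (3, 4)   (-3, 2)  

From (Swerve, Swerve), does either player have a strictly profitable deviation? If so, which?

Anna at (Swerve, Swerve) earns 1; deviating to Straight yields 3 — a strict improvement.
Ben earns -3; deviating to Straight yields -3 — not better.
Only Anna has a strictly profitable deviation.

Anna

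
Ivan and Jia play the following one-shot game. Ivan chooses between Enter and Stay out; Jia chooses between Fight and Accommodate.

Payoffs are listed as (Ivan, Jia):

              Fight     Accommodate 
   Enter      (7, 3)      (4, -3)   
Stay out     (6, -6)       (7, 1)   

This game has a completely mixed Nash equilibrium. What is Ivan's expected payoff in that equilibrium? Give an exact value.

First find y, the probability Jia plays Fight, from Ivan's indifference between Enter and Stay out: 7y + 4(1−y) = 6y + 7(1−y), giving y = 3/4.
Since Ivan is indifferent in equilibrium, Ivan's expected payoff equals the payoff from either row against (3/4, 1/4). Using Enter: 7(3/4) + 4(1/4) = 25/4.

25/4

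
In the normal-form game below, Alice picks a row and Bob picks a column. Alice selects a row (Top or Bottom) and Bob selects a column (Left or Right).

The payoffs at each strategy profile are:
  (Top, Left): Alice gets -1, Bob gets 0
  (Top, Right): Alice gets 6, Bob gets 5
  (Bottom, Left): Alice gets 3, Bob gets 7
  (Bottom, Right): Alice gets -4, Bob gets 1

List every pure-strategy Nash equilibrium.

(Top, Right) and (Bottom, Left)

(Top, Left): Alice prefers Bottom (3 > -1); Bob prefers Right (5 > 0) — not an equilibrium.
(Top, Right): Alice gets 6 ≥ -4 from Bottom, and Bob gets 5 ≥ 0 from Left — Nash equilibrium.
(Bottom, Left): Alice gets 3 ≥ -1 from Top, and Bob gets 7 ≥ 1 from Right — Nash equilibrium.
(Bottom, Right): Alice prefers Top (6 > -4); Bob prefers Left (7 > 1) — not an equilibrium.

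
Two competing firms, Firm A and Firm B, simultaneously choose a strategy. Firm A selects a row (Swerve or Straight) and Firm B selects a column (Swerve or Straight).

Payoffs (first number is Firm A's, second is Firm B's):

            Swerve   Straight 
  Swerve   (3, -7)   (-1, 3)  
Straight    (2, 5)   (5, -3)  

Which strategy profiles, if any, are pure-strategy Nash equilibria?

none

(Swerve, Swerve): Firm B prefers Straight (3 > -7) — not an equilibrium.
(Swerve, Straight): Firm A prefers Straight (5 > -1) — not an equilibrium.
(Straight, Swerve): Firm A prefers Swerve (3 > 2) — not an equilibrium.
(Straight, Straight): Firm B prefers Swerve (5 > -3) — not an equilibrium.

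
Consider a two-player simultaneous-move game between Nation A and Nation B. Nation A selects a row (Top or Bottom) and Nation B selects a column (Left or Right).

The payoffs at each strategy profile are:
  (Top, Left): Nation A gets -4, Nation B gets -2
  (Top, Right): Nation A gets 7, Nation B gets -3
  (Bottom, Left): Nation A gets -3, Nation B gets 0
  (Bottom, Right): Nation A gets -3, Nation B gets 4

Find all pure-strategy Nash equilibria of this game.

none

(Top, Left): Nation A prefers Bottom (-3 > -4) — not an equilibrium.
(Top, Right): Nation B prefers Left (-2 > -3) — not an equilibrium.
(Bottom, Left): Nation B prefers Right (4 > 0) — not an equilibrium.
(Bottom, Right): Nation A prefers Top (7 > -3) — not an equilibrium.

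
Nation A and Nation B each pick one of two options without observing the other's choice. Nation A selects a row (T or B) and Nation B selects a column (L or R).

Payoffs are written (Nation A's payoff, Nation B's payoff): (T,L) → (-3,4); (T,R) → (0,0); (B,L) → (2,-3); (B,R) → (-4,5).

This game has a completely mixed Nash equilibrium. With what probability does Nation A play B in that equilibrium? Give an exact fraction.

1/3

Let p be the probability that Nation A plays T. In a completely mixed equilibrium, Nation B must be indifferent between L and R.
Nation B's expected payoff from L is 4p − 3(1−p); from R it is 5(1−p).
Setting these equal: 7p − 3 = −5p + 5, so p = 2/3.
Therefore Nation A plays B with probability 1 − 2/3 = 1/3.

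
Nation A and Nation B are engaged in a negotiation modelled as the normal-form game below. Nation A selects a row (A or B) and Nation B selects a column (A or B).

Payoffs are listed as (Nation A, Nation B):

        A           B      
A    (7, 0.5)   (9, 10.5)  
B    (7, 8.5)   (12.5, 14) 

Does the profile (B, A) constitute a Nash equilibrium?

At (B, A), Nation A earns 7; switching to A would give 7, so Nation A has no profitable deviation.
Nation B earns 8.5; switching to B would give 14, so Nation B would deviate.
Since at least one player can profitably deviate, this is not a Nash equilibrium.

No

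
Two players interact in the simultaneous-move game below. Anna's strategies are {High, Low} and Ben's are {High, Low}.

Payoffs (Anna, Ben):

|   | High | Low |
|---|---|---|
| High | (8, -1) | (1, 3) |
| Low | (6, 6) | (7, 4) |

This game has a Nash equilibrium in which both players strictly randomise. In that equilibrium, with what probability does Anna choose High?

Let x be the probability that Anna plays High. In a completely mixed equilibrium, Ben must be indifferent between High and Low.
Ben's expected payoff from High is −x + 6(1−x); from Low it is 3x + 4(1−x).
Setting these equal: −7x + 6 = −x + 4, so x = 1/3.

1/3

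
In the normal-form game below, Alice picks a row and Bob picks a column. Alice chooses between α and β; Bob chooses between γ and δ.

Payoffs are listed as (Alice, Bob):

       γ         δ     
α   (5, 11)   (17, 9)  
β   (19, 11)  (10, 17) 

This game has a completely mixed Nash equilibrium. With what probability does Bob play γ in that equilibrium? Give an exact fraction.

1/3

Let q be the probability that Bob plays γ. In a completely mixed equilibrium, Alice must be indifferent between α and β.
Alice's expected payoff from α is 5q + 17(1−q); from β it is 19q + 10(1−q).
Setting these equal: −12q + 17 = 9q + 10, so q = 1/3.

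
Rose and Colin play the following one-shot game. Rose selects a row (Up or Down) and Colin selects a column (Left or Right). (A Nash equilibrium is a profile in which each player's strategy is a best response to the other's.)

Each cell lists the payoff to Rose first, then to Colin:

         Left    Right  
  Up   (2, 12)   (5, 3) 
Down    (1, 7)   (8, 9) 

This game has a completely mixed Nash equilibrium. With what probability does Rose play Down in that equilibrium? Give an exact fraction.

9/11

Let r be the probability that Rose plays Up. In a completely mixed equilibrium, Colin must be indifferent between Left and Right.
Colin's expected payoff from Left is 12r + 7(1−r); from Right it is 3r + 9(1−r).
Setting these equal: 5r + 7 = −6r + 9, so r = 2/11.
Therefore Rose plays Down with probability 1 − 2/11 = 9/11.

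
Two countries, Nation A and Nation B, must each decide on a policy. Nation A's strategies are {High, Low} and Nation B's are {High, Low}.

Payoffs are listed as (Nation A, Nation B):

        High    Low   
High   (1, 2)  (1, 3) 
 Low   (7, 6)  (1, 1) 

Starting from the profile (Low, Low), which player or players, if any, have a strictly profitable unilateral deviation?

Nation A at (Low, Low) earns 1; deviating to High yields 1 — not better.
Nation B earns 1; deviating to High yields 6 — a strict improvement.
Only Nation B has a strictly profitable deviation.

Nation B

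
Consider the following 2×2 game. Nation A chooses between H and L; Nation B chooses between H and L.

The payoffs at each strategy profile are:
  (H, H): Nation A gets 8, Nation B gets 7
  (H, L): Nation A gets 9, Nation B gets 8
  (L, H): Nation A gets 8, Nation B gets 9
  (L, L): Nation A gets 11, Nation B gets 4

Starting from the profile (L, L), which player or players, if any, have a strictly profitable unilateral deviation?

Nation A at (L, L) earns 11; deviating to H yields 9 — not better.
Nation B earns 4; deviating to H yields 9 — a strict improvement.
Only Nation B has a strictly profitable deviation.

Nation B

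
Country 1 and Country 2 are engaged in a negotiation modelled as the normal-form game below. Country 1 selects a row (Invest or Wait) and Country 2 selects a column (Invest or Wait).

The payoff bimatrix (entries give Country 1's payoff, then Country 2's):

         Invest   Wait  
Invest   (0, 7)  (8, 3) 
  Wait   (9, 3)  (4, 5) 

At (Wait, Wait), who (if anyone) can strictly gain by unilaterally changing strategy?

Country 1

Country 1 at (Wait, Wait) earns 4; deviating to Invest yields 8 — a strict improvement.
Country 2 earns 5; deviating to Invest yields 3 — not better.
Only Country 1 has a strictly profitable deviation.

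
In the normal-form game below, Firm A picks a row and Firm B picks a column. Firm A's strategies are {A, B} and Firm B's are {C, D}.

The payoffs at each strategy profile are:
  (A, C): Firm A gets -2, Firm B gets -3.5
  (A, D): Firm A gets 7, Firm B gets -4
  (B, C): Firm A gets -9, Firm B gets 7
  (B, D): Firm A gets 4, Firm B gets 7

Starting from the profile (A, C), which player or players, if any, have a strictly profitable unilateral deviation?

Neither

Firm A at (A, C) earns -2; deviating to B yields -9 — not better.
Firm B earns -3.5; deviating to D yields -4 — not better.
Neither player can strictly improve; the profile is a Nash equilibrium.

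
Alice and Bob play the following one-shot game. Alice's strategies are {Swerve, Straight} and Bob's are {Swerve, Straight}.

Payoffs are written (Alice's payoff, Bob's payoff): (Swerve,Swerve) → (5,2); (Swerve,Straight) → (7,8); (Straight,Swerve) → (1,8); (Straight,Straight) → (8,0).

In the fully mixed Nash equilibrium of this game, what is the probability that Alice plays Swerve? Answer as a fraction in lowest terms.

4/7

Let p be the probability that Alice plays Swerve. In a completely mixed equilibrium, Bob must be indifferent between Swerve and Straight.
Bob's expected payoff from Swerve is 2p + 8(1−p); from Straight it is 8p.
Setting these equal: −6p + 8 = 8p, so p = 4/7.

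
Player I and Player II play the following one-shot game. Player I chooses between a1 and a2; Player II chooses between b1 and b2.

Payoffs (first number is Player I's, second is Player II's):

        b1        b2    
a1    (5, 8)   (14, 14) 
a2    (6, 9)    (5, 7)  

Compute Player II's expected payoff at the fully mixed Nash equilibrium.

First find x, the probability Player I plays a1, from Player II's indifference between b1 and b2: 8x + 9(1−x) = 14x + 7(1−x), giving x = 1/4.
Since Player II is indifferent in equilibrium, Player II's expected payoff equals the payoff from either column against (1/4, 3/4). Using b1: 8(1/4) + 9(3/4) = 35/4.

35/4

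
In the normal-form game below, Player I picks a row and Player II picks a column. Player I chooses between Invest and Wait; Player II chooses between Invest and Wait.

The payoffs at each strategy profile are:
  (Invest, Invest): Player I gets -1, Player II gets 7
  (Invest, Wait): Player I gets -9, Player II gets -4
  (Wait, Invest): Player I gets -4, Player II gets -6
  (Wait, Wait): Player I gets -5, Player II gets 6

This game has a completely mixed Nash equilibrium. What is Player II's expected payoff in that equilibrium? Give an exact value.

First find p, the probability Player I plays Invest, from Player II's indifference between Invest and Wait: 7p − 6(1−p) = −4p + 6(1−p), giving p = 12/23.
Since Player II is indifferent in equilibrium, Player II's expected payoff equals the payoff from either column against (12/23, 11/23). Using Invest: 7(12/23) − 6(11/23) = 18/23.

18/23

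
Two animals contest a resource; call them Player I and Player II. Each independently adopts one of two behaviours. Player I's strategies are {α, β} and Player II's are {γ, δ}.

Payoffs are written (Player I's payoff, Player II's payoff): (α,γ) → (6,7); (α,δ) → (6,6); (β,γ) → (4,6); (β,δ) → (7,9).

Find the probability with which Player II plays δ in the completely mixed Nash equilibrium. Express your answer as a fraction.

Let y be the probability that Player II plays γ. In a completely mixed equilibrium, Player I must be indifferent between α and β.
Player I's expected payoff from α is 6y + 6(1−y); from β it is 4y + 7(1−y).
Setting these equal: 6 = −3y + 7, so y = 1/3.
Therefore Player II plays δ with probability 1 − 1/3 = 2/3.

2/3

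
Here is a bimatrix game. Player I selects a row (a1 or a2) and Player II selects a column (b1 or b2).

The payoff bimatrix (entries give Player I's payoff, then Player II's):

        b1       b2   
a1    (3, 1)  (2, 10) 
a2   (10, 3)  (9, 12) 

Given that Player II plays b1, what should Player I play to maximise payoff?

a2

Against b1, Player I earns 3 from a1 and 10 from a2.
So a2 is the best response.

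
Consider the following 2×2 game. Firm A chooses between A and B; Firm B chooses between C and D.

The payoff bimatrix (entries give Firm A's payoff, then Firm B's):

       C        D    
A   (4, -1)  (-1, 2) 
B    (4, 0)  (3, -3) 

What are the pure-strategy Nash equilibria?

(A, C): Firm B prefers D (2 > -1) — not an equilibrium.
(A, D): Firm A prefers B (3 > -1) — not an equilibrium.
(B, C): Firm A gets 4 ≥ 4 from A, and Firm B gets 0 ≥ -3 from D — Nash equilibrium.
(B, D): Firm B prefers C (0 > -3) — not an equilibrium.

(B, C)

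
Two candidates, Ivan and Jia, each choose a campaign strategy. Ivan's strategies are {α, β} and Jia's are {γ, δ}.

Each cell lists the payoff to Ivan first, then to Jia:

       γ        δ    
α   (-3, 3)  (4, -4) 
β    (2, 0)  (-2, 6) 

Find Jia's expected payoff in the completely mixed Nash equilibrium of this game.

18/13

First find p, the probability Ivan plays α, from Jia's indifference between γ and δ: 3p = −4p + 6(1−p), giving p = 6/13.
Since Jia is indifferent in equilibrium, Jia's expected payoff equals the payoff from either column against (6/13, 7/13). Using γ: 3(6/13) = 18/13.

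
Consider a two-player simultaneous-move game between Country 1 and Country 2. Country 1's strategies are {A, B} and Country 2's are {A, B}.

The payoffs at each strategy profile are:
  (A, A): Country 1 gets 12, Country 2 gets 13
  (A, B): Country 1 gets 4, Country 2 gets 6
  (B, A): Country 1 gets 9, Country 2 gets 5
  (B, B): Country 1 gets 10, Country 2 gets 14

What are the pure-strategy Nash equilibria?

(A, A): Country 1 gets 12 ≥ 9 from B, and Country 2 gets 13 ≥ 6 from B — Nash equilibrium.
(A, B): Country 1 prefers B (10 > 4); Country 2 prefers A (13 > 6) — not an equilibrium.
(B, A): Country 1 prefers A (12 > 9); Country 2 prefers B (14 > 5) — not an equilibrium.
(B, B): Country 1 gets 10 ≥ 4 from A, and Country 2 gets 14 ≥ 5 from A — Nash equilibrium.

(A, A) and (B, B)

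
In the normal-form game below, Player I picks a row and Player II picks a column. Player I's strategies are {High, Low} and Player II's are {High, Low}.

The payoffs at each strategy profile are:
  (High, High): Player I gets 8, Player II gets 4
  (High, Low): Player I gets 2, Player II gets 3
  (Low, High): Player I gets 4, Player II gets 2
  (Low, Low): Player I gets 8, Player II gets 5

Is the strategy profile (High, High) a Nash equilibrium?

Yes

At (High, High), Player I earns 8; switching to Low would give 4, so Player I has no profitable deviation.
Player II earns 4; switching to Low would give 3, so Player II has no profitable deviation.
Neither player can gain by a unilateral deviation, so this profile is a Nash equilibrium.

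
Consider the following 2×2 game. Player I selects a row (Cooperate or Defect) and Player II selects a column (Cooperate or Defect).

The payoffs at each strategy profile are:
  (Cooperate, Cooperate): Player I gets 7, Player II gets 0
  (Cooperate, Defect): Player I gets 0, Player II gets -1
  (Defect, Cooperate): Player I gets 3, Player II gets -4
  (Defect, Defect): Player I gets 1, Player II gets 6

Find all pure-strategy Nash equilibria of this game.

(Cooperate, Cooperate): Player I gets 7 ≥ 3 from Defect, and Player II gets 0 ≥ -1 from Defect — Nash equilibrium.
(Cooperate, Defect): Player I prefers Defect (1 > 0); Player II prefers Cooperate (0 > -1) — not an equilibrium.
(Defect, Cooperate): Player I prefers Cooperate (7 > 3); Player II prefers Defect (6 > -4) — not an equilibrium.
(Defect, Defect): Player I gets 1 ≥ 0 from Cooperate, and Player II gets 6 ≥ -4 from Cooperate — Nash equilibrium.

(Cooperate, Cooperate) and (Defect, Defect)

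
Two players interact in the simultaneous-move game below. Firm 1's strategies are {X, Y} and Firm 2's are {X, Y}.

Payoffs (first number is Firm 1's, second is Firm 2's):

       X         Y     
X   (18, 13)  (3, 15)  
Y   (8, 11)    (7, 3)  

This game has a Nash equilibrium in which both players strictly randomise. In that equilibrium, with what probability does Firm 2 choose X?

Let c be the probability that Firm 2 plays X. In a completely mixed equilibrium, Firm 1 must be indifferent between X and Y.
Firm 1's expected payoff from X is 18c + 3(1−c); from Y it is 8c + 7(1−c).
Setting these equal: 15c + 3 = c + 7, so c = 2/7.

2/7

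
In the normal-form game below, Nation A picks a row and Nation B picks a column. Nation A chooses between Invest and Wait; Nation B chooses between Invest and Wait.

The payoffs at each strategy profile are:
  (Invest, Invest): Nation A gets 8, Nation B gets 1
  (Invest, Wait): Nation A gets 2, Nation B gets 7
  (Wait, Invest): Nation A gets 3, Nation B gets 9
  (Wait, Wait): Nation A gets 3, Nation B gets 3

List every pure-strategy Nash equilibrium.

(Invest, Invest): Nation B prefers Wait (7 > 1) — not an equilibrium.
(Invest, Wait): Nation A prefers Wait (3 > 2) — not an equilibrium.
(Wait, Invest): Nation A prefers Invest (8 > 3) — not an equilibrium.
(Wait, Wait): Nation B prefers Invest (9 > 3) — not an equilibrium.

none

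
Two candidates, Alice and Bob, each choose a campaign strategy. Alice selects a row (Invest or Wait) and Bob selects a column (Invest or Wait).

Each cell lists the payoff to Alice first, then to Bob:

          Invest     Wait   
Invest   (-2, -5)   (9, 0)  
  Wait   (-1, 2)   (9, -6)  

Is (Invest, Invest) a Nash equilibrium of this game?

At (Invest, Invest), Alice earns -2; switching to Wait would give -1, so Alice would deviate.
Bob earns -5; switching to Wait would give 0, so Bob would deviate.
Since at least one player can profitably deviate, this is not a Nash equilibrium.

No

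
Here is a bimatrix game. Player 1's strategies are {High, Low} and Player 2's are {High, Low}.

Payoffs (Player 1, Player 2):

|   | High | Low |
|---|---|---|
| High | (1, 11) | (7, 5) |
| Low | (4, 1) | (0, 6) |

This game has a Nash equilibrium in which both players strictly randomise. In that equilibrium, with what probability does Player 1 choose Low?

6/11

Let x be the probability that Player 1 plays High. In a completely mixed equilibrium, Player 2 must be indifferent between High and Low.
Player 2's expected payoff from High is 11x + (1−x); from Low it is 5x + 6(1−x).
Setting these equal: 10x + 1 = −x + 6, so x = 5/11.
Therefore Player 1 plays Low with probability 1 − 5/11 = 6/11.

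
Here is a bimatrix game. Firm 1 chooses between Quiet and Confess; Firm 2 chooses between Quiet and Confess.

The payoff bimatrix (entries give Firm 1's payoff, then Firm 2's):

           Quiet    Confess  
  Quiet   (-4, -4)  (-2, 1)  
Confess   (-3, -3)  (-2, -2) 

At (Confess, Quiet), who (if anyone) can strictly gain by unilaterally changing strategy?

Firm 1 at (Confess, Quiet) earns -3; deviating to Quiet yields -4 — not better.
Firm 2 earns -3; deviating to Confess yields -2 — a strict improvement.
Only Firm 2 has a strictly profitable deviation.

Firm 2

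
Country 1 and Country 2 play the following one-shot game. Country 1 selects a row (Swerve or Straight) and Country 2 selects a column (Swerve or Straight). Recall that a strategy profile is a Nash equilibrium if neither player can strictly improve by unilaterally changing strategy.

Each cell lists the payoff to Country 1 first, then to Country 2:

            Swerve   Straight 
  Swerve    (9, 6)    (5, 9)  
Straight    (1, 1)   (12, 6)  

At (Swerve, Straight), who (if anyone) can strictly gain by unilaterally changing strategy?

Country 1

Country 1 at (Swerve, Straight) earns 5; deviating to Straight yields 12 — a strict improvement.
Country 2 earns 9; deviating to Swerve yields 6 — not better.
Only Country 1 has a strictly profitable deviation.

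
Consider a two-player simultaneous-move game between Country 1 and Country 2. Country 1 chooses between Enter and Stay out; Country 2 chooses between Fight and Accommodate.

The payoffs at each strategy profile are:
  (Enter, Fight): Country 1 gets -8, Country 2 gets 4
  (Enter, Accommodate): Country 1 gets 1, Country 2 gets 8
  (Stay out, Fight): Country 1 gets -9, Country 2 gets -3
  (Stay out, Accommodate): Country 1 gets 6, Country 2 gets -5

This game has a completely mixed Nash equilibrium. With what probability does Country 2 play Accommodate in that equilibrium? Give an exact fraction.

Let q be the probability that Country 2 plays Fight. In a completely mixed equilibrium, Country 1 must be indifferent between Enter and Stay out.
Country 1's expected payoff from Enter is −8q + (1−q); from Stay out it is −9q + 6(1−q).
Setting these equal: −9q + 1 = −15q + 6, so q = 5/6.
Therefore Country 2 plays Accommodate with probability 1 − 5/6 = 1/6.

1/6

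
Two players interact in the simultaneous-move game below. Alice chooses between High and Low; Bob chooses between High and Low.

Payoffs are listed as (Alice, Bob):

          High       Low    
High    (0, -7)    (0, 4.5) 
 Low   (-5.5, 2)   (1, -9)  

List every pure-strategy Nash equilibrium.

(High, High): Bob prefers Low (4.5 > -7) — not an equilibrium.
(High, Low): Alice prefers Low (1 > 0) — not an equilibrium.
(Low, High): Alice prefers High (0 > -5.5) — not an equilibrium.
(Low, Low): Bob prefers High (2 > -9) — not an equilibrium.

none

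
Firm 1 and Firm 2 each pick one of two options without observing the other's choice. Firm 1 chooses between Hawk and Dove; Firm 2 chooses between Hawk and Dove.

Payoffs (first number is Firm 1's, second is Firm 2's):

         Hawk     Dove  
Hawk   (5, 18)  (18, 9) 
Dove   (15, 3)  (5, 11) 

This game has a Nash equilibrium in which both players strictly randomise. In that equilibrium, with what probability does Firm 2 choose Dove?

10/23

Let q be the probability that Firm 2 plays Hawk. In a completely mixed equilibrium, Firm 1 must be indifferent between Hawk and Dove.
Firm 1's expected payoff from Hawk is 5q + 18(1−q); from Dove it is 15q + 5(1−q).
Setting these equal: −13q + 18 = 10q + 5, so q = 13/23.
Therefore Firm 2 plays Dove with probability 1 − 13/23 = 10/23.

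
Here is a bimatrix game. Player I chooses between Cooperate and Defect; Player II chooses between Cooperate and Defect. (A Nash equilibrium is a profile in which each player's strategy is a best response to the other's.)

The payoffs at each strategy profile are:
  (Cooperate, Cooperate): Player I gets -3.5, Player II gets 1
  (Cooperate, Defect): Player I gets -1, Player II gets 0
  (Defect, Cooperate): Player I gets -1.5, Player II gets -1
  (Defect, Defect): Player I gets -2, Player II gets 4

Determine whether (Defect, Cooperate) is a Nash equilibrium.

At (Defect, Cooperate), Player I earns -1.5; switching to Cooperate would give -3.5, so Player I has no profitable deviation.
Player II earns -1; switching to Defect would give 4, so Player II would deviate.
Since at least one player can profitably deviate, this is not a Nash equilibrium.

No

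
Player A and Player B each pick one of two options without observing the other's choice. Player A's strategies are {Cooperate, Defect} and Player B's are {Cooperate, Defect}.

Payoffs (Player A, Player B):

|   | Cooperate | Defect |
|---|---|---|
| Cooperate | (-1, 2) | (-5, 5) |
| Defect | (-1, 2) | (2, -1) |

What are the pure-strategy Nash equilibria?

(Cooperate, Cooperate): Player B prefers Defect (5 > 2) — not an equilibrium.
(Cooperate, Defect): Player A prefers Defect (2 > -5) — not an equilibrium.
(Defect, Cooperate): Player A gets -1 ≥ -1 from Cooperate, and Player B gets 2 ≥ -1 from Defect — Nash equilibrium.
(Defect, Defect): Player B prefers Cooperate (2 > -1) — not an equilibrium.

(Defect, Cooperate)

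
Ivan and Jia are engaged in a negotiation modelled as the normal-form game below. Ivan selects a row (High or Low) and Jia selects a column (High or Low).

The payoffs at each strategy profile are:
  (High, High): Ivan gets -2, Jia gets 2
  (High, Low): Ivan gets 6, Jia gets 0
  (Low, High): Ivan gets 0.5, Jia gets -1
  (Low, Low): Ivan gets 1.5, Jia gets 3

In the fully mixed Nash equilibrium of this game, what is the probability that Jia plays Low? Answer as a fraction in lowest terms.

5/14

Let y be the probability that Jia plays High. In a completely mixed equilibrium, Ivan must be indifferent between High and Low.
Ivan's expected payoff from High is −2y + 6(1−y); from Low it is 0.5y + 1.5(1−y).
Setting these equal: −8y + 6 = −y + 1.5, so y = 9/14.
Therefore Jia plays Low with probability 1 − 9/14 = 5/14.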